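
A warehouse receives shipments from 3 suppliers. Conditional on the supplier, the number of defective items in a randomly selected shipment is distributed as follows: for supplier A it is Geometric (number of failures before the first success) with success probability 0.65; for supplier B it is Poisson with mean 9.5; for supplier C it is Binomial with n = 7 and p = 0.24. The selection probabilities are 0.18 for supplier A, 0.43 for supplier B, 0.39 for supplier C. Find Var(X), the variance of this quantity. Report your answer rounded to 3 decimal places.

Per component, A: μ=0.538462, E[X²]=1.11834; B: μ=9.5, E[X²]=99.75; C: μ=1.68, E[X²]=4.0992.
E[X] = 0.18·0.538462 + 0.43·9.5 + 0.39·1.68 = 4.83712.
E[X²] = 0.18·1.11834 + 0.43·99.75 + 0.39·4.0992 = 44.6925.
Var(X) = E[X²] − (E[X])² = 44.6925 − 23.3978 = 21.2947.

21.295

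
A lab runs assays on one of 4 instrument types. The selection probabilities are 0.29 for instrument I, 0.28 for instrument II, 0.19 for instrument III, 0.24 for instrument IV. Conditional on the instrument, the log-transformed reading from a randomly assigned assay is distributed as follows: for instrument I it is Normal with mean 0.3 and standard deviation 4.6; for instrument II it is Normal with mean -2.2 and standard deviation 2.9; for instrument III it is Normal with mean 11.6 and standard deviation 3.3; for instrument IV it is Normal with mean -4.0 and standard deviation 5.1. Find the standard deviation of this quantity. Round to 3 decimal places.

Per component, I: μ=0.3, E[X²]=21.25; II: μ=-2.2, E[X²]=13.25; III: μ=11.6, E[X²]=145.45; IV: μ=-4, E[X²]=42.01.
E[X] = 0.29·0.3 + 0.28·-2.2 + 0.19·11.6 + 0.24·-4 = 0.715.
E[X²] = 0.29·21.25 + 0.28·13.25 + 0.19·145.45 + 0.24·42.01 = 47.5904.
Var(X) = E[X²] − (E[X])² = 47.5904 − 0.511225 = 47.0792.
SD(X) = √47.0792 = 6.86143.

6.861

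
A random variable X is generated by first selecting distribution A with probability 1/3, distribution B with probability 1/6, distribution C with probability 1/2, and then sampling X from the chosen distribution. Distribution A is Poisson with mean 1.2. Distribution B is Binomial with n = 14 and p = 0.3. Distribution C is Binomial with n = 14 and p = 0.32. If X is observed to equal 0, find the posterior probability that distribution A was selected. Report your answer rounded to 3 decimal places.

0.967

Likelihoods P(X=0 | ·): A: 0.301194; B: 0.00678223; C: 0.00451986.
Posterior ∝ prior × likelihood. Numerator for A: 0.333333·0.301194 = 0.100398.
Normalizing constant: 0.333333·0.301194 + 0.166667·0.00678223 + 0.5·0.00451986 = 0.103788.
P(A | observation) = 0.100398 / 0.103788 = 0.967334.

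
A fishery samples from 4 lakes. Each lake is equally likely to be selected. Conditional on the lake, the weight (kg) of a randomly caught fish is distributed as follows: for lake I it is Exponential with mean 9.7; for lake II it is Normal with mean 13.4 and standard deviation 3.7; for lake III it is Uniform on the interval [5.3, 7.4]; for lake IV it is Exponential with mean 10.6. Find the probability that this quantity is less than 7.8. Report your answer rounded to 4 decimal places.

0.5346

Conditional on each lake, P(X < 7.8): I: 0.55252; II: 0.0650746; III: 1; IV: 0.520901.
By total probability, P(X < 7.8) = 0.25·0.55252 + 0.25·0.0650746 + 0.25·1 + 0.25·0.520901 = 0.534624.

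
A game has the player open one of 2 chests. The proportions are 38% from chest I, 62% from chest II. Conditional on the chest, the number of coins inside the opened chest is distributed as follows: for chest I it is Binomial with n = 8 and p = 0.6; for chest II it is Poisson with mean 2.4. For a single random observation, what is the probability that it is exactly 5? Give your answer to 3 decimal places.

Conditional on each chest, P(X = 5): I: 0.278692; II: 0.0601961.
By total probability, P(X = 5) = 0.38·0.278692 + 0.62·0.0601961 = 0.143224.

0.143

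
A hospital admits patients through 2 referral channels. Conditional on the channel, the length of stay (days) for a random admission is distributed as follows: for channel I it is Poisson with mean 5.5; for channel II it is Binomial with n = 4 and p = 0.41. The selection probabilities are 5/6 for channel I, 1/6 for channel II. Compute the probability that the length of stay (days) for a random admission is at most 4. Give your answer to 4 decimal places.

0.4646

Conditional on each channel, P(X ≤ 4): I: 0.357518; II: 1.
By total probability, P(X ≤ 4) = 0.833333·0.357518 + 0.166667·1 = 0.464598.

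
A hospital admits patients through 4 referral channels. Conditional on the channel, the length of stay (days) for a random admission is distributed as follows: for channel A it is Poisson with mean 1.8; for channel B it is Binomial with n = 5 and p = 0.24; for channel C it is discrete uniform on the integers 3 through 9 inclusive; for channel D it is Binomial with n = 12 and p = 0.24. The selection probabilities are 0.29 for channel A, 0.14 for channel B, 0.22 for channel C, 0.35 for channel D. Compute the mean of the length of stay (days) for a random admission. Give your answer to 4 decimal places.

Component means — A: 1.8; B: 1.2; C: 6; D: 2.88.
E[X] = 0.29·1.8 + 0.14·1.2 + 0.22·6 + 0.35·2.88 = 3.018.

3.0180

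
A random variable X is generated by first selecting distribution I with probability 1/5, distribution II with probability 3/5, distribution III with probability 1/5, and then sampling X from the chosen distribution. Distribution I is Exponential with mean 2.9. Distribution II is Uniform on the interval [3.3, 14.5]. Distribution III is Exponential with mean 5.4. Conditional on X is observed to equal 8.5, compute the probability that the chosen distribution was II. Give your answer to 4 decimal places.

0.8251

Likelihoods f(8.5 | ·): I: 0.0183937; II: 0.0892857; III: 0.0383702.
Posterior ∝ prior × likelihood. Numerator for II: 0.6·0.0892857 = 0.0535714.
Normalizing constant: 0.2·0.0183937 + 0.6·0.0892857 + 0.2·0.0383702 = 0.0649242.
P(II | observation) = 0.0535714 / 0.0649242 = 0.825138.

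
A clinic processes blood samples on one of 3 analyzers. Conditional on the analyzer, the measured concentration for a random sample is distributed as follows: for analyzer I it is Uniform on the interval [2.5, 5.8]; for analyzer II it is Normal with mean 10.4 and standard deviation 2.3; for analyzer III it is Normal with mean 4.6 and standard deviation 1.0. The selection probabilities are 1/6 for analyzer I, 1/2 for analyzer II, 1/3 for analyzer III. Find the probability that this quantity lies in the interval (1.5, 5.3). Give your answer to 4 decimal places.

Conditional on each analyzer, P(1.5 < X < 5.3): I: 0.848485; II: 0.0132437; III: 0.757069.
By total probability, P(1.5 < X < 5.3) = 0.166667·0.848485 + 0.5·0.0132437 + 0.333333·0.757069 = 0.400392.

0.4004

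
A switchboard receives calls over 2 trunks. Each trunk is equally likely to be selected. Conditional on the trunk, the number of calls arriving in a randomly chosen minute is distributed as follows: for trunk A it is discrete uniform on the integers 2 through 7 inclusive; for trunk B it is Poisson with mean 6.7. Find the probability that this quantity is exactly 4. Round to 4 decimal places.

Conditional on each trunk, P(X = 4): A: 0.166667; B: 0.103351.
By total probability, P(X = 4) = 0.5·0.166667 + 0.5·0.103351 = 0.135009.

0.1350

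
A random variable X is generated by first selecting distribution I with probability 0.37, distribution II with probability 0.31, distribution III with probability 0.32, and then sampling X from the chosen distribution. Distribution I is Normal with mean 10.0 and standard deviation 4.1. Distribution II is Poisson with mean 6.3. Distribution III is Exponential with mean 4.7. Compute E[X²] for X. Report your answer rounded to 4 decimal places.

71.6142

For each component E[X²] = Var + (mean)², giving I: 116.81; II: 45.99; III: 44.18.
Overall E[X²] = 0.37·116.81 + 0.31·45.99 + 0.32·44.18 = 71.6142.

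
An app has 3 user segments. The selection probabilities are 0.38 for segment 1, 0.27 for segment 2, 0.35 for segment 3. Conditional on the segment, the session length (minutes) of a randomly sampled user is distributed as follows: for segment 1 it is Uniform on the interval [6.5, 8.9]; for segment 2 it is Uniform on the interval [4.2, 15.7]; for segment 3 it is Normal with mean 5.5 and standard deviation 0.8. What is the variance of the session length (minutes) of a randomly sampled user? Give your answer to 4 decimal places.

6.4165

Per component, 1: μ=7.7, E[X²]=59.77; 2: μ=9.95, E[X²]=110.023; 3: μ=5.5, E[X²]=30.89.
E[X] = 0.38·7.7 + 0.27·9.95 + 0.35·5.5 = 7.5375.
E[X²] = 0.38·59.77 + 0.27·110.023 + 0.35·30.89 = 63.2304.
Var(X) = E[X²] − (E[X])² = 63.2304 − 56.8139 = 6.41649.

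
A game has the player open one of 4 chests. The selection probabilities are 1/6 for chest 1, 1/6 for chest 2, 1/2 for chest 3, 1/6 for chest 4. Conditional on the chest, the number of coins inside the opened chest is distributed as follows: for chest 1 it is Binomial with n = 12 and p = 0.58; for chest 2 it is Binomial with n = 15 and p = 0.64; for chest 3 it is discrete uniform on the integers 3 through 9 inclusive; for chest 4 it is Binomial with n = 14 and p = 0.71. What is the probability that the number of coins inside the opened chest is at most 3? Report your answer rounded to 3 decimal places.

0.075

Conditional on each chest, P(X ≤ 3): 1: 0.0217779; 2: 0.000644653; 3: 0.142857; 4: 0.000176228.
By total probability, P(X ≤ 3) = 0.166667·0.0217779 + 0.166667·0.000644653 + 0.5·0.142857 + 0.166667·0.000176228 = 0.075195.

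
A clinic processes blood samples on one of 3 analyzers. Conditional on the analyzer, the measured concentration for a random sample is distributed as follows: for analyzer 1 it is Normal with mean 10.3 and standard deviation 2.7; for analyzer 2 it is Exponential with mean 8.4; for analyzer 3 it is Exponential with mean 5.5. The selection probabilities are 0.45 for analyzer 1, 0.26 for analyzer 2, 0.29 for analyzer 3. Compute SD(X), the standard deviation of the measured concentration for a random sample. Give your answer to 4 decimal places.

Per component, 1: μ=10.3, E[X²]=113.38; 2: μ=8.4, E[X²]=141.12; 3: μ=5.5, E[X²]=60.5.
E[X] = 0.45·10.3 + 0.26·8.4 + 0.29·5.5 = 8.414.
E[X²] = 0.45·113.38 + 0.26·141.12 + 0.29·60.5 = 105.257.
Var(X) = E[X²] − (E[X])² = 105.257 − 70.7954 = 34.4618.
SD(X) = √34.4618 = 5.87042.

5.8704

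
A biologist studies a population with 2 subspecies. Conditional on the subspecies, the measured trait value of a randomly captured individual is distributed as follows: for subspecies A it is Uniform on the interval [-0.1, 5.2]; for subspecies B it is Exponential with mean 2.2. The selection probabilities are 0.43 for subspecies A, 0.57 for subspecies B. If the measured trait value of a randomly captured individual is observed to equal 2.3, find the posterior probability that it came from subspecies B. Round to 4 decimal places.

Likelihoods f(2.3 | ·): A: 0.188679; B: 0.159787.
Posterior ∝ prior × likelihood. Numerator for B: 0.57·0.159787 = 0.0910787.
Normalizing constant: 0.43·0.188679 + 0.57·0.159787 = 0.172211.
P(B | observation) = 0.0910787 / 0.172211 = 0.528879.

0.5289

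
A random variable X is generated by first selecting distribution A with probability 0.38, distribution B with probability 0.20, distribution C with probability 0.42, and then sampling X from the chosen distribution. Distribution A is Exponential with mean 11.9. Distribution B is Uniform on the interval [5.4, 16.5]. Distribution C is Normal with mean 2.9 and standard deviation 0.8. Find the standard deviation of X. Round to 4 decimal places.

8.6356

Per component, A: μ=11.9, E[X²]=283.22; B: μ=10.95, E[X²]=130.17; C: μ=2.9, E[X²]=9.05.
E[X] = 0.38·11.9 + 0.2·10.95 + 0.42·2.9 = 7.93.
E[X²] = 0.38·283.22 + 0.2·130.17 + 0.42·9.05 = 137.459.
Var(X) = E[X²] − (E[X])² = 137.459 − 62.8849 = 74.5737.
SD(X) = √74.5737 = 8.63561.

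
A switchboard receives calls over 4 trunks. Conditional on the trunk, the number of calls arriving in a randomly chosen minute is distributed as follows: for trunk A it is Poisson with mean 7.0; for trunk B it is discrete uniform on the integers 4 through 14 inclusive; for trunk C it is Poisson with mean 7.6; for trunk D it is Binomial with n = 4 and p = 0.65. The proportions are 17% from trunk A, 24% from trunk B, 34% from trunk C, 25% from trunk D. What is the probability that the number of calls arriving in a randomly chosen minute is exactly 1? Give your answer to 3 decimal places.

Conditional on each trunk, P(X = 1): A: 0.00638317; B: 0; C: 0.00380343; D: 0.111475.
By total probability, P(X = 1) = 0.17·0.00638317 + 0.24·0 + 0.34·0.00380343 + 0.25·0.111475 = 0.0302471.

0.030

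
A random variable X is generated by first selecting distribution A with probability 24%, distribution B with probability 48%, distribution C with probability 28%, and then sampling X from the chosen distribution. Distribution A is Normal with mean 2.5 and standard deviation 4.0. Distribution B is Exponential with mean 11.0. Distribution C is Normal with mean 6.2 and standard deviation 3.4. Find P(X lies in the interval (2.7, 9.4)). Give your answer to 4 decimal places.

0.4654

Conditional on each component, P(2.7 < X < 9.4): A: 0.437797; B: 0.356872; C: 0.67505.
By total probability, P(2.7 < X < 9.4) = 0.24·0.437797 + 0.48·0.356872 + 0.28·0.67505 = 0.465384.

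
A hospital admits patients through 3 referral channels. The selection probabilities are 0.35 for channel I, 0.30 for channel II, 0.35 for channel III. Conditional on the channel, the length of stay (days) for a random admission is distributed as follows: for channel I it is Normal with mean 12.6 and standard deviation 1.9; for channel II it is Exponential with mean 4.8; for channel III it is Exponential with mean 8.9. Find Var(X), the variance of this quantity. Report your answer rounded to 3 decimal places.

45.729

Per component, I: μ=12.6, E[X²]=162.37; II: μ=4.8, E[X²]=46.08; III: μ=8.9, E[X²]=158.42.
E[X] = 0.35·12.6 + 0.3·4.8 + 0.35·8.9 = 8.965.
E[X²] = 0.35·162.37 + 0.3·46.08 + 0.35·158.42 = 126.1.
Var(X) = E[X²] − (E[X])² = 126.1 − 80.3712 = 45.7293.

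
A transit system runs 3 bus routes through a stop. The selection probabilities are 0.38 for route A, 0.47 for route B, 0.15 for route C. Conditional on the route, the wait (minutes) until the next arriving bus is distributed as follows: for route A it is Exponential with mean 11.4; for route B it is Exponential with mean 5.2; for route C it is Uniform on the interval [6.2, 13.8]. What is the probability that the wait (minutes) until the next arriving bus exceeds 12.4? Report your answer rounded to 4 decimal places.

Conditional on each route, P(X > 12.4): A: 0.336984; B: 0.0921244; C: 0.184211.
By total probability, P(X > 12.4) = 0.38·0.336984 + 0.47·0.0921244 + 0.15·0.184211 = 0.198984.

0.1990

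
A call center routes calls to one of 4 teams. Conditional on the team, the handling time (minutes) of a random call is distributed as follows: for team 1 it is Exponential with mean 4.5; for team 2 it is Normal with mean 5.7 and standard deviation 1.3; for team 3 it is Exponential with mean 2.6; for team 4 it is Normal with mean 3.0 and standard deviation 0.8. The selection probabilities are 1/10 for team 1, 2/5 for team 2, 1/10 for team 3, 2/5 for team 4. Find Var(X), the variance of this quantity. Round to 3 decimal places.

5.374

Per component, 1: μ=4.5, E[X²]=40.5; 2: μ=5.7, E[X²]=34.18; 3: μ=2.6, E[X²]=13.52; 4: μ=3, E[X²]=9.64.
E[X] = 0.1·4.5 + 0.4·5.7 + 0.1·2.6 + 0.4·3 = 4.19.
E[X²] = 0.1·40.5 + 0.4·34.18 + 0.1·13.52 + 0.4·9.64 = 22.93.
Var(X) = E[X²] − (E[X])² = 22.93 − 17.5561 = 5.3739.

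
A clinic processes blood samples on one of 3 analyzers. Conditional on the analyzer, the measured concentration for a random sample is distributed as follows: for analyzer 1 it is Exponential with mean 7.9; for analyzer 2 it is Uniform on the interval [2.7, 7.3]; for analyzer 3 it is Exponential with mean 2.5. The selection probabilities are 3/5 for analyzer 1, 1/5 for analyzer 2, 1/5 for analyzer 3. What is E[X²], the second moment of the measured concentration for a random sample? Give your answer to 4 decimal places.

82.7447

For each component E[X²] = Var + (mean)², giving 1: 124.82; 2: 26.7633; 3: 12.5.
Overall E[X²] = 0.6·124.82 + 0.2·26.7633 + 0.2·12.5 = 82.7447.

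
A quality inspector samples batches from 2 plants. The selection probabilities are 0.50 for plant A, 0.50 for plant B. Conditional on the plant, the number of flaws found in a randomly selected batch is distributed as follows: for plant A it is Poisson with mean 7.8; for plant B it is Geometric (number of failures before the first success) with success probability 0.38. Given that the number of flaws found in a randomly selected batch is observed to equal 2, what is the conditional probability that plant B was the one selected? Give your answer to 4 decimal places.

0.9214

Likelihoods P(X=2 | ·): A: 0.0124641; B: 0.146072.
Posterior ∝ prior × likelihood. Numerator for B: 0.5·0.146072 = 0.073036.
Normalizing constant: 0.5·0.0124641 + 0.5·0.146072 = 0.0792681.
P(B | observation) = 0.073036 / 0.0792681 = 0.92138.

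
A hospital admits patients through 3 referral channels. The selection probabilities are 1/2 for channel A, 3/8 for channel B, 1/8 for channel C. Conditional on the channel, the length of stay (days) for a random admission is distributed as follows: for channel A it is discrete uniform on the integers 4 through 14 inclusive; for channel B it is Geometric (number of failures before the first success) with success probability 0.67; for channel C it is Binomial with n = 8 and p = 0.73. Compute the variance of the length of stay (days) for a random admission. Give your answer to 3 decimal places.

Per component, A: μ=9, E[X²]=91; B: μ=0.492537, E[X²]=0.977723; C: μ=5.84, E[X²]=35.6824.
E[X] = 0.5·9 + 0.375·0.492537 + 0.125·5.84 = 5.4147.
E[X²] = 0.5·91 + 0.375·0.977723 + 0.125·35.6824 = 50.3269.
Var(X) = E[X²] − (E[X])² = 50.3269 − 29.319 = 21.008.

21.008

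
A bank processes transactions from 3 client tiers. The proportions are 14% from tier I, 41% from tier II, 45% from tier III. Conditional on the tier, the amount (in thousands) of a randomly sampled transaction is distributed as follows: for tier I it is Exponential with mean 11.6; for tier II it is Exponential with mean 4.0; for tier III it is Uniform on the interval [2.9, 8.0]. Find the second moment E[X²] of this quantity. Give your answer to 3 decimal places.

For each component E[X²] = Var + (mean)², giving I: 269.12; II: 32; III: 31.87.
Overall E[X²] = 0.14·269.12 + 0.41·32 + 0.45·31.87 = 65.1383.

65.138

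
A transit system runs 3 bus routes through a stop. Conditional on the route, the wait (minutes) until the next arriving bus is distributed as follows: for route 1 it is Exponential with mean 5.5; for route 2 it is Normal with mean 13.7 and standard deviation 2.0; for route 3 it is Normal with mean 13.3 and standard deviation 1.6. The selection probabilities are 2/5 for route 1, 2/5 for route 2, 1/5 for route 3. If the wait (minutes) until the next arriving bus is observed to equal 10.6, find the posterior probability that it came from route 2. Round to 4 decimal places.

Likelihoods f(10.6 | ·): 1: 0.0264627; 2: 0.0600045; 3: 0.0600384.
Posterior ∝ prior × likelihood. Numerator for 2: 0.4·0.0600045 = 0.0240018.
Normalizing constant: 0.4·0.0264627 + 0.4·0.0600045 + 0.2·0.0600384 = 0.0465945.
P(2 | observation) = 0.0240018 / 0.0465945 = 0.51512.

0.5151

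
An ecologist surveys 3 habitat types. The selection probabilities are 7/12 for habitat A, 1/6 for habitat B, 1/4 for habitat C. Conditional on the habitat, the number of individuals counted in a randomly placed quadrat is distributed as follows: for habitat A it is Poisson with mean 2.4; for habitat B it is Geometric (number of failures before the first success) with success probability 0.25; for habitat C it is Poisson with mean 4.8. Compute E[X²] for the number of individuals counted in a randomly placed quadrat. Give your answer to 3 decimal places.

For each component E[X²] = Var + (mean)², giving A: 8.16; B: 21; C: 27.84.
Overall E[X²] = 0.583333·8.16 + 0.166667·21 + 0.25·27.84 = 15.22.

15.220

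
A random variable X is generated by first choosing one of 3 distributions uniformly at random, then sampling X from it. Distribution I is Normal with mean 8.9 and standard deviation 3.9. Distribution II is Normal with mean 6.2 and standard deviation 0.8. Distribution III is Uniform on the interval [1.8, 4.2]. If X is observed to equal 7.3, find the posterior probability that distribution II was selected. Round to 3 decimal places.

Likelihoods f(7.3 | ·): I: 0.0940367; II: 0.193765; III: 0.
Posterior ∝ prior × likelihood. Numerator for II: 0.333333·0.193765 = 0.0645884.
Normalizing constant: 0.333333·0.0940367 + 0.333333·0.193765 + 0.333333·0 = 0.095934.
P(II | observation) = 0.0645884 / 0.095934 = 0.673259.

0.673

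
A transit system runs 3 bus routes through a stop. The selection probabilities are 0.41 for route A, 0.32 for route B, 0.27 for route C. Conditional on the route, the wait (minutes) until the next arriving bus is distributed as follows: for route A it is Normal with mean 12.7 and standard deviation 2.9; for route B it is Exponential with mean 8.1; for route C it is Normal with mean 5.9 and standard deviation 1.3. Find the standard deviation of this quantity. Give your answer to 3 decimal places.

Per component, A: μ=12.7, E[X²]=169.7; B: μ=8.1, E[X²]=131.22; C: μ=5.9, E[X²]=36.5.
E[X] = 0.41·12.7 + 0.32·8.1 + 0.27·5.9 = 9.392.
E[X²] = 0.41·169.7 + 0.32·131.22 + 0.27·36.5 = 121.422.
Var(X) = E[X²] − (E[X])² = 121.422 − 88.2097 = 33.2127.
SD(X) = √33.2127 = 5.76305.

5.763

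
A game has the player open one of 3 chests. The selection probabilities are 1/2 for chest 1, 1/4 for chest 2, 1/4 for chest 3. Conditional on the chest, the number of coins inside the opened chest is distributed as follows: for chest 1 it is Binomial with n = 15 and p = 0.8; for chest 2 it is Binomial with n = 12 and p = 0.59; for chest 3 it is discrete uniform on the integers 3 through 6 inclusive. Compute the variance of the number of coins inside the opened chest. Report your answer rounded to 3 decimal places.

12.711

Per component, 1: μ=12, E[X²]=146.4; 2: μ=7.08, E[X²]=53.0292; 3: μ=4.5, E[X²]=21.5.
E[X] = 0.5·12 + 0.25·7.08 + 0.25·4.5 = 8.895.
E[X²] = 0.5·146.4 + 0.25·53.0292 + 0.25·21.5 = 91.8323.
Var(X) = E[X²] − (E[X])² = 91.8323 − 79.121 = 12.7113.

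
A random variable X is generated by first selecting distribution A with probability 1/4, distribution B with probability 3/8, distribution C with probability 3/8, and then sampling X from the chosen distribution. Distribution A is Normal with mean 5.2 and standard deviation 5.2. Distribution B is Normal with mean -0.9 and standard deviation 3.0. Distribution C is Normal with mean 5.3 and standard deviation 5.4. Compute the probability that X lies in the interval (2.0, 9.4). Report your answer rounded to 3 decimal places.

Conditional on each component, P(2.0 < X < 9.4): A: 0.521216; B: 0.166557; C: 0.505588.
By total probability, P(2.0 < X < 9.4) = 0.25·0.521216 + 0.375·0.166557 + 0.375·0.505588 = 0.382358.

0.382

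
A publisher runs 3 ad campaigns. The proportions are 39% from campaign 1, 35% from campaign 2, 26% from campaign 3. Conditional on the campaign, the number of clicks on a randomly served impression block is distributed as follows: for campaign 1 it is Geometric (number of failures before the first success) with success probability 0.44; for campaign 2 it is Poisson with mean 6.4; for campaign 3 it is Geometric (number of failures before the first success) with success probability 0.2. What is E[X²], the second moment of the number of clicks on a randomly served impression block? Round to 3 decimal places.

For each component E[X²] = Var + (mean)², giving 1: 4.5124; 2: 47.36; 3: 36.
Overall E[X²] = 0.39·4.5124 + 0.35·47.36 + 0.26·36 = 27.6958.

27.696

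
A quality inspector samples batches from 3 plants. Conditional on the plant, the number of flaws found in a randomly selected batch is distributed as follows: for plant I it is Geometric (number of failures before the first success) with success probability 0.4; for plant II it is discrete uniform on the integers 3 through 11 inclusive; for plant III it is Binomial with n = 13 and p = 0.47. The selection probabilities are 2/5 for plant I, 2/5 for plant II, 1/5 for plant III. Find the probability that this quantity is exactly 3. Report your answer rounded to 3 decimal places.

Conditional on each plant, P(X = 3): I: 0.0864; II: 0.111111; III: 0.05193.
By total probability, P(X = 3) = 0.4·0.0864 + 0.4·0.111111 + 0.2·0.05193 = 0.0893904.

0.089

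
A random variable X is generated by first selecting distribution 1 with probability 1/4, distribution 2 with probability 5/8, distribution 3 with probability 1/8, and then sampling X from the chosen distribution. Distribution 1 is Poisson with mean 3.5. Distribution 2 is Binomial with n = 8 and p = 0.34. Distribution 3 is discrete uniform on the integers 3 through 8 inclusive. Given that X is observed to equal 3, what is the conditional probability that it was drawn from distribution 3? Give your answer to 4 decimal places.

0.0843

Likelihoods P(X=3 | ·): 1: 0.215785; 2: 0.275641; 3: 0.166667.
Posterior ∝ prior × likelihood. Numerator for 3: 0.125·0.166667 = 0.0208333.
Normalizing constant: 0.25·0.215785 + 0.625·0.275641 + 0.125·0.166667 = 0.247056.
P(3 | observation) = 0.0208333 / 0.247056 = 0.0843265.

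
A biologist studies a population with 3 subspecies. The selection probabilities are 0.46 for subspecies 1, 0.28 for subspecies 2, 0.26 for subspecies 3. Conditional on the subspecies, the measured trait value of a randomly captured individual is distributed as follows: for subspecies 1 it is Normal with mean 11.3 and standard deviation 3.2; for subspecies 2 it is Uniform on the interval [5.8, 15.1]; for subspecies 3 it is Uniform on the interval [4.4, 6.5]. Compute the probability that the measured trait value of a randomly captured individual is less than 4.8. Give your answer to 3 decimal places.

0.059

Conditional on each subspecies, P(X < 4.8): 1: 0.0211148; 2: 0; 3: 0.190476.
By total probability, P(X < 4.8) = 0.46·0.0211148 + 0.28·0 + 0.26·0.190476 = 0.0592366.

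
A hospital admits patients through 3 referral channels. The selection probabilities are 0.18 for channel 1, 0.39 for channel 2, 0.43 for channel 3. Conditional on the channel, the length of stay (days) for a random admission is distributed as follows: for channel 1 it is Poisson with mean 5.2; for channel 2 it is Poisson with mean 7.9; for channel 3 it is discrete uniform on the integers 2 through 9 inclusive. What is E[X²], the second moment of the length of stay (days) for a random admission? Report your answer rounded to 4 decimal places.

For each component E[X²] = Var + (mean)², giving 1: 32.24; 2: 70.31; 3: 35.5.
Overall E[X²] = 0.18·32.24 + 0.39·70.31 + 0.43·35.5 = 48.4891.

48.4891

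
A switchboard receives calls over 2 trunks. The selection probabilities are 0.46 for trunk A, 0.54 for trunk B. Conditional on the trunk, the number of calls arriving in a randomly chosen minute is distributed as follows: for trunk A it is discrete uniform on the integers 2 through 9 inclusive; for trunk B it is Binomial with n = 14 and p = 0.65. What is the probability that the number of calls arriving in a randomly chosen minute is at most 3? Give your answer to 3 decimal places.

0.116

Conditional on each trunk, P(X ≤ 3): A: 0.25; B: 0.00110624.
By total probability, P(X ≤ 3) = 0.46·0.25 + 0.54·0.00110624 = 0.115597.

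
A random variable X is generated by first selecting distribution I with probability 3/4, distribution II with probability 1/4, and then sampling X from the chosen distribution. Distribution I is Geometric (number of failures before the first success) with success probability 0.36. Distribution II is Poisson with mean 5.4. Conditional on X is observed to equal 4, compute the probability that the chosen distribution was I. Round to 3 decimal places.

Likelihoods P(X=4 | ·): I: 0.060398; II: 0.16002.
Posterior ∝ prior × likelihood. Numerator for I: 0.75·0.060398 = 0.0452985.
Normalizing constant: 0.75·0.060398 + 0.25·0.16002 = 0.0853034.
P(I | observation) = 0.0452985 / 0.0853034 = 0.531028.

0.531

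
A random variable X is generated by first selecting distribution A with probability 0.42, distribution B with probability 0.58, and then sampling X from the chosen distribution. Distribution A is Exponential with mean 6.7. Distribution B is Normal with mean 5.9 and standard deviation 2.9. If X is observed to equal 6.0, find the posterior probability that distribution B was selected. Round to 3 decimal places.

Likelihoods f(6.0 | ·): A: 0.0609544; B: 0.137485.
Posterior ∝ prior × likelihood. Numerator for B: 0.58·0.137485 = 0.079741.
Normalizing constant: 0.42·0.0609544 + 0.58·0.137485 = 0.105342.
P(B | observation) = 0.079741 / 0.105342 = 0.756974.

0.757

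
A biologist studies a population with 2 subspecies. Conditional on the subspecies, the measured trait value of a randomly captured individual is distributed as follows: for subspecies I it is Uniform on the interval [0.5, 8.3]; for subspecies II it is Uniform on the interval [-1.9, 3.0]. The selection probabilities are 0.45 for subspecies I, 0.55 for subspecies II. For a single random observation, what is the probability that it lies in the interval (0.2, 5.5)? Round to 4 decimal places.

Conditional on each subspecies, P(0.2 < X < 5.5): I: 0.641026; II: 0.571429.
By total probability, P(0.2 < X < 5.5) = 0.45·0.641026 + 0.55·0.571429 = 0.602747.

0.6027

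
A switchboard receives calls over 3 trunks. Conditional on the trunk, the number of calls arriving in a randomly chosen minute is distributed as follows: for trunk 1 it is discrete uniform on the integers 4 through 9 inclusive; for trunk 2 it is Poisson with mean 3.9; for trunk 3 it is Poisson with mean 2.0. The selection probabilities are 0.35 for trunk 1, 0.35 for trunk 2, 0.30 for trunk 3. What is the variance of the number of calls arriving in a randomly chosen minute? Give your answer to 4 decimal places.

Per component, 1: μ=6.5, E[X²]=45.1667; 2: μ=3.9, E[X²]=19.11; 3: μ=2, E[X²]=6.
E[X] = 0.35·6.5 + 0.35·3.9 + 0.3·2 = 4.24.
E[X²] = 0.35·45.1667 + 0.35·19.11 + 0.3·6 = 24.2968.
Var(X) = E[X²] − (E[X])² = 24.2968 − 17.9776 = 6.31923.

6.3192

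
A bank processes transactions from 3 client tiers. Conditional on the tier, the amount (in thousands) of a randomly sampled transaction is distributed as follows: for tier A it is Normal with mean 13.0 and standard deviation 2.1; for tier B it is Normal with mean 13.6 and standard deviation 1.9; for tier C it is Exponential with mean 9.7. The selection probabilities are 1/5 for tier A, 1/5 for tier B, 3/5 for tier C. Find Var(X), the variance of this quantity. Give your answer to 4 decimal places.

Per component, A: μ=13, E[X²]=173.41; B: μ=13.6, E[X²]=188.57; C: μ=9.7, E[X²]=188.18.
E[X] = 0.2·13 + 0.2·13.6 + 0.6·9.7 = 11.14.
E[X²] = 0.2·173.41 + 0.2·188.57 + 0.6·188.18 = 185.304.
Var(X) = E[X²] − (E[X])² = 185.304 − 124.1 = 61.2044.

61.2044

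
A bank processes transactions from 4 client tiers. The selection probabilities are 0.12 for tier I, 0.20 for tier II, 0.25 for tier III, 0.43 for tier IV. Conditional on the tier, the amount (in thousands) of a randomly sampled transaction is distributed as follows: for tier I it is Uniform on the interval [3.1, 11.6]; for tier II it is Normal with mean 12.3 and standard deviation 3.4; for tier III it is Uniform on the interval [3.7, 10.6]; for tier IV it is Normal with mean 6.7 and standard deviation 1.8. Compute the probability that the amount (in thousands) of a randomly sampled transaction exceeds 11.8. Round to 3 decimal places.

0.113

Conditional on each tier, P(X > 11.8): I: 0; II: 0.558457; III: 0; IV: 0.00230327.
By total probability, P(X > 11.8) = 0.12·0 + 0.2·0.558457 + 0.25·0 + 0.43·0.00230327 = 0.112682.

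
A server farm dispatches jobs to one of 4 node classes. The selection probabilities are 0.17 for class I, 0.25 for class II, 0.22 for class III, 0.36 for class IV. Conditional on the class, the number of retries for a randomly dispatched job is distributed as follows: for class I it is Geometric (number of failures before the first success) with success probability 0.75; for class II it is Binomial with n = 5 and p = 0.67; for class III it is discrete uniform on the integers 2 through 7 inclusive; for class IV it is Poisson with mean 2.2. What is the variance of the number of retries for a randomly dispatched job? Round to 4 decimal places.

Per component, I: μ=0.333333, E[X²]=0.555556; II: μ=3.35, E[X²]=12.328; III: μ=4.5, E[X²]=23.1667; IV: μ=2.2, E[X²]=7.04.
E[X] = 0.17·0.333333 + 0.25·3.35 + 0.22·4.5 + 0.36·2.2 = 2.67617.
E[X²] = 0.17·0.555556 + 0.25·12.328 + 0.22·23.1667 + 0.36·7.04 = 10.8075.
Var(X) = E[X²] − (E[X])² = 10.8075 − 7.16187 = 3.64564.

3.6456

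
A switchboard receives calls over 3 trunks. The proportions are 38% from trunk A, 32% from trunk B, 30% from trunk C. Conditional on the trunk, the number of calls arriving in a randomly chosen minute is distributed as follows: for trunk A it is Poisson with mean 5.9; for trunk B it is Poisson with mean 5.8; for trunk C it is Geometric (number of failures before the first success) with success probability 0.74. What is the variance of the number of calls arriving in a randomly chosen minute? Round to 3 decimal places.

10.601

Per component, A: μ=5.9, E[X²]=40.71; B: μ=5.8, E[X²]=39.44; C: μ=0.351351, E[X²]=0.598247.
E[X] = 0.38·5.9 + 0.32·5.8 + 0.3·0.351351 = 4.20341.
E[X²] = 0.38·40.71 + 0.32·39.44 + 0.3·0.598247 = 28.2701.
Var(X) = E[X²] − (E[X])² = 28.2701 − 17.6686 = 10.6015.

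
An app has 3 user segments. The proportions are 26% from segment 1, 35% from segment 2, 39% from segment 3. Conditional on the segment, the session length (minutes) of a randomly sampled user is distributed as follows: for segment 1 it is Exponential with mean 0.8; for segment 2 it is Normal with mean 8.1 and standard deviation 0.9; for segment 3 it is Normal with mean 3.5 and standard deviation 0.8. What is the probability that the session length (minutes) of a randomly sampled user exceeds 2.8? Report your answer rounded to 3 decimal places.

0.673

Conditional on each segment, P(X > 2.8): 1: 0.0301974; 2: 1; 3: 0.809213.
By total probability, P(X > 2.8) = 0.26·0.0301974 + 0.35·1 + 0.39·0.809213 = 0.673444.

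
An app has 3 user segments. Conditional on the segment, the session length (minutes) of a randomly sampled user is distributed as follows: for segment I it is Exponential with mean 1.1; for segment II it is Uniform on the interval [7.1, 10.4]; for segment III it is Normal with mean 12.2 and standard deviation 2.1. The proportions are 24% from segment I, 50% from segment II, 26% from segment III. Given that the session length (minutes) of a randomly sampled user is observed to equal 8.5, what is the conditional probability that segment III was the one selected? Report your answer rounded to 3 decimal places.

0.065

Likelihoods f(8.5 | ·): I: 0.000400586; II: 0.30303; III: 0.0402345.
Posterior ∝ prior × likelihood. Numerator for III: 0.26·0.0402345 = 0.010461.
Normalizing constant: 0.24·0.000400586 + 0.5·0.30303 + 0.26·0.0402345 = 0.162072.
P(III | observation) = 0.010461 / 0.162072 = 0.0645451.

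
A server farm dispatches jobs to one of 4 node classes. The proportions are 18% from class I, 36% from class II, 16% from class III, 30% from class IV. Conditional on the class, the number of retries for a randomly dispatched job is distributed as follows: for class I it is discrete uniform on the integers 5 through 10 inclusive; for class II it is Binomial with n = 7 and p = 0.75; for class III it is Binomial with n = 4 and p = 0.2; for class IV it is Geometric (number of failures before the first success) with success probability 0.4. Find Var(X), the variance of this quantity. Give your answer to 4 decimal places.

Per component, I: μ=7.5, E[X²]=59.1667; II: μ=5.25, E[X²]=28.875; III: μ=0.8, E[X²]=1.28; IV: μ=1.5, E[X²]=6.
E[X] = 0.18·7.5 + 0.36·5.25 + 0.16·0.8 + 0.3·1.5 = 3.818.
E[X²] = 0.18·59.1667 + 0.36·28.875 + 0.16·1.28 + 0.3·6 = 23.0498.
Var(X) = E[X²] − (E[X])² = 23.0498 − 14.5771 = 8.47268.

8.4727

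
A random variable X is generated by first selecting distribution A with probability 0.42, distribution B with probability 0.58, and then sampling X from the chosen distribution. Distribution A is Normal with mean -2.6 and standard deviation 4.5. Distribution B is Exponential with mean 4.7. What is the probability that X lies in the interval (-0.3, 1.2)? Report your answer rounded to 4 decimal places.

0.1750

Conditional on each component, P(-0.3 < X < 1.2): A: 0.105426; B: 0.225331.
By total probability, P(-0.3 < X < 1.2) = 0.42·0.105426 + 0.58·0.225331 = 0.174971.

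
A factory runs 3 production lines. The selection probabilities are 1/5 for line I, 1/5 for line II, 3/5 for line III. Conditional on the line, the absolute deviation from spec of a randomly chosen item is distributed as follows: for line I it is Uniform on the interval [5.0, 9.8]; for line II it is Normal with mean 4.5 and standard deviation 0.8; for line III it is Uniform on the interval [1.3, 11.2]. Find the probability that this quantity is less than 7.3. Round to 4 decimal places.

0.6594

Conditional on each line, P(X < 7.3): I: 0.479167; II: 0.999767; III: 0.606061.
By total probability, P(X < 7.3) = 0.2·0.479167 + 0.2·0.999767 + 0.6·0.606061 = 0.659423.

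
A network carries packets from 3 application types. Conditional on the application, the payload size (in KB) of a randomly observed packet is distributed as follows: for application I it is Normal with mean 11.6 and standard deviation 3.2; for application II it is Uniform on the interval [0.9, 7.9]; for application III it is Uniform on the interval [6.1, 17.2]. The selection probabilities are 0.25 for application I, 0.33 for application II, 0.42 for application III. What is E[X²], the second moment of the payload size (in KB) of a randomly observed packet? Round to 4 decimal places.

105.2521

For each component E[X²] = Var + (mean)², giving I: 144.8; II: 23.4433; III: 145.99.
Overall E[X²] = 0.25·144.8 + 0.33·23.4433 + 0.42·145.99 = 105.252.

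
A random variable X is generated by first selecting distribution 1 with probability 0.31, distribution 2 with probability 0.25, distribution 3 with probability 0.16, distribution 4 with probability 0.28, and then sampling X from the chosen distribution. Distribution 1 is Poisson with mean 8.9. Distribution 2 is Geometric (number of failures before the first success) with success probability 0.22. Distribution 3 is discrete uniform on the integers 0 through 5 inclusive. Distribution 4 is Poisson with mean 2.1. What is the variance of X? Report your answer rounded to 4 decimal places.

Per component, 1: μ=8.9, E[X²]=88.11; 2: μ=3.54545, E[X²]=28.686; 3: μ=2.5, E[X²]=9.16667; 4: μ=2.1, E[X²]=6.51.
E[X] = 0.31·8.9 + 0.25·3.54545 + 0.16·2.5 + 0.28·2.1 = 4.63336.
E[X²] = 0.31·88.11 + 0.25·28.686 + 0.16·9.16667 + 0.28·6.51 = 37.7751.
Var(X) = E[X²] − (E[X])² = 37.7751 − 21.4681 = 16.307.

16.3070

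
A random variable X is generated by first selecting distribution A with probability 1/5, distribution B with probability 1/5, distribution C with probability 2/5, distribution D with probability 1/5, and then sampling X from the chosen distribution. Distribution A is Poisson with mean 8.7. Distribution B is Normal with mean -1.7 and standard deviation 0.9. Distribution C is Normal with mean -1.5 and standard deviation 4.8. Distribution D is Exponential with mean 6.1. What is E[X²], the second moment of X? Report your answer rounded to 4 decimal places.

For each component E[X²] = Var + (mean)², giving A: 84.39; B: 3.7; C: 25.29; D: 74.42.
Overall E[X²] = 0.2·84.39 + 0.2·3.7 + 0.4·25.29 + 0.2·74.42 = 42.618.

42.6180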